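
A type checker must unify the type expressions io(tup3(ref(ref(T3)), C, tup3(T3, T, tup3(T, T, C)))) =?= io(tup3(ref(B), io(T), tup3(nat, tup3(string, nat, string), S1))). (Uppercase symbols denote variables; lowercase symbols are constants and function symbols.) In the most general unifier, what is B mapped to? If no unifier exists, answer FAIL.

ref(nat)

Decompose io/1: tup3(ref(ref(T3)), C, tup3(T3, T, tup3(T, T, C))) =?= tup3(ref(B), io(T), tup3(nat, tup3(string, nat, string), S1)).
Decompose tup3/3: ref(ref(T3)) =?= ref(B),  C =?= io(T),  tup3(T3, T, tup3(T, T, C)) =?= tup3(nat, tup3(string, nat, string), S1).
Decompose ref/1: ref(T3) =?= B.
Bind B := ref(T3); no other remaining equation mentions B.
Bind C := io(T); substituting into the remaining equation gives: tup3(T3, T, tup3(T, T, io(T))) =?= tup3(nat, tup3(string, nat, string), S1).
Decompose tup3/3: T3 =?= nat,  T =?= tup3(string, nat, string),  tup3(T, T, io(T)) =?= S1.
Bind T3 := nat; no other remaining equation mentions T3. Substituting into the earlier binding gives B := ref(nat).
Bind T := tup3(string, nat, string); substituting into the remaining equation gives: tup3(tup3(string, nat, string), tup3(string, nat, string), io(tup3(string, nat, string))) =?= S1. Substituting into the earlier binding gives C := io(tup3(string, nat, string)).
Bind S1 := tup3(tup3(string, nat, string), tup3(string, nat, string), io(tup3(string, nat, string))).
MGU = { B ↦ ref(nat), C ↦ io(tup3(string, nat, string)), T3 ↦ nat, T ↦ tup3(string, nat, string), S1 ↦ tup3(tup3(string, nat, string), tup3(string, nat, string), io(tup3(string, nat, string))) }, so B ↦ ref(nat).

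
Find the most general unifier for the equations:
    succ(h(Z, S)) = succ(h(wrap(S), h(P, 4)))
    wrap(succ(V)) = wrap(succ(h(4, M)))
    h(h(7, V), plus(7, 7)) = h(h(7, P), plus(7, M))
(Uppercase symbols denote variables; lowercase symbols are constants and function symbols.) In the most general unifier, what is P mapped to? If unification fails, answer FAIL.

h(4, 7)

Decompose succ/1: h(Z, S) = h(wrap(S), h(P, 4)).
Decompose h/2: Z = wrap(S),  S = h(P, 4).
Bind Z := wrap(S); no other remaining equation mentions Z.
Bind S := h(P, 4); no other remaining equation mentions S. Substituting into the earlier binding gives Z := wrap(h(P, 4)).
Decompose wrap/1: succ(V) = succ(h(4, M)).
Decompose succ/1: V = h(4, M).
Bind V := h(4, M); substituting into the remaining equation gives: h(h(7, h(4, M)), plus(7, 7)) = h(h(7, P), plus(7, M)).
Decompose h/2: h(7, h(4, M)) = h(7, P),  plus(7, 7) = plus(7, M).
Decompose h/2: 7 = 7,  h(4, M) = P.
Delete trivial equation 7 = 7.
Bind P := h(4, M); no other remaining equation mentions P. Substituting into the earlier bindings gives Z := wrap(h(h(4, M), 4)), S := h(h(4, M), 4).
Decompose plus/2: 7 = 7,  7 = M.
Delete trivial equation 7 = 7.
Bind M := 7. Substituting into the earlier bindings gives Z := wrap(h(h(4, 7), 4)), S := h(h(4, 7), 4), V := h(4, 7), P := h(4, 7).
MGU = { Z -> wrap(h(h(4, 7), 4)), S -> h(h(4, 7), 4), V -> h(4, 7), P -> h(4, 7), M -> 7 }, so P -> h(4, 7).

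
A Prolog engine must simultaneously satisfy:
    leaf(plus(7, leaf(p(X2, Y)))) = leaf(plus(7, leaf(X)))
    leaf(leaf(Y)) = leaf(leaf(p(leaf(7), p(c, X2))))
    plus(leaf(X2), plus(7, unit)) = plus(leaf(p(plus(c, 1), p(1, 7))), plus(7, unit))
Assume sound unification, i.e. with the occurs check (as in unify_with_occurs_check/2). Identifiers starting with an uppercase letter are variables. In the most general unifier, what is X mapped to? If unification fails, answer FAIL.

p(p(plus(c, 1), p(1, 7)), p(leaf(7), p(c, p(plus(c, 1), p(1, 7)))))

Decompose leaf/1: plus(7, leaf(p(X2, Y))) = plus(7, leaf(X)).
Decompose plus/2: 7 = 7,  leaf(p(X2, Y)) = leaf(X).
Delete trivial equation 7 = 7.
Decompose leaf/1: p(X2, Y) = X.
Bind X := p(X2, Y); no other remaining equation mentions X.
Decompose leaf/1: leaf(Y) = leaf(p(leaf(7), p(c, X2))).
Decompose leaf/1: Y = p(leaf(7), p(c, X2)).
Bind Y := p(leaf(7), p(c, X2)); no other remaining equation mentions Y. Substituting into the earlier binding gives X := p(X2, p(leaf(7), p(c, X2))).
Decompose plus/2: leaf(X2) = leaf(p(plus(c, 1), p(1, 7))),  plus(7, unit) = plus(7, unit).
Decompose leaf/1: X2 = p(plus(c, 1), p(1, 7)).
Bind X2 := p(plus(c, 1), p(1, 7)); no other remaining equation mentions X2. Substituting into the earlier bindings gives X := p(p(plus(c, 1), p(1, 7)), p(leaf(7), p(c, p(plus(c, 1), p(1, 7))))), Y := p(leaf(7), p(c, p(plus(c, 1), p(1, 7)))).
Delete trivial equation plus(7, unit) = plus(7, unit).
MGU = { X ↦ p(p(plus(c, 1), p(1, 7)), p(leaf(7), p(c, p(plus(c, 1), p(1, 7))))), Y ↦ p(leaf(7), p(c, p(plus(c, 1), p(1, 7)))), X2 ↦ p(plus(c, 1), p(1, 7)) }, so X ↦ p(p(plus(c, 1), p(1, 7)), p(leaf(7), p(c, p(plus(c, 1), p(1, 7))))).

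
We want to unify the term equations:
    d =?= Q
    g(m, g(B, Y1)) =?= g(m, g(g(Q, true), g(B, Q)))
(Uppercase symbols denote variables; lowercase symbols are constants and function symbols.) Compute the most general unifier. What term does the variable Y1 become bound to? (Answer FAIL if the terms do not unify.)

g(g(d, true), d)

Bind Q := d; substituting into the remaining equation gives: g(m, g(B, Y1)) =?= g(m, g(g(d, true), g(B, d))).
Decompose g/2: m =?= m,  g(B, Y1) =?= g(g(d, true), g(B, d)).
Delete trivial equation m =?= m.
Decompose g/2: B =?= g(d, true),  Y1 =?= g(B, d).
Bind B := g(d, true); substituting into the remaining equation gives: Y1 =?= g(g(d, true), d).
Bind Y1 := g(g(d, true), d).
MGU = { Q := d, B := g(d, true), Y1 := g(g(d, true), d) }, so Y1 := g(g(d, true), d).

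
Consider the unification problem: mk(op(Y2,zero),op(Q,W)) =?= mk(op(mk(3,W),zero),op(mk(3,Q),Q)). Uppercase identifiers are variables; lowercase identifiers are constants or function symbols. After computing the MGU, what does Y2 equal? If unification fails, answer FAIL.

FAIL

Decompose mk/2: op(Y2,zero) =?= op(mk(3,W),zero),  op(Q,W) =?= op(mk(3,Q),Q).
Decompose op/2: Y2 =?= mk(3,W),  zero =?= zero.
Bind Y2 := mk(3,W); no other remaining equation mentions Y2.
Delete trivial equation zero =?= zero.
Decompose op/2: Q =?= mk(3,Q),  W =?= Q.
Occurs check fails: Q occurs in mk(3,Q); the equation Q =?= mk(3,Q) has no finite solution.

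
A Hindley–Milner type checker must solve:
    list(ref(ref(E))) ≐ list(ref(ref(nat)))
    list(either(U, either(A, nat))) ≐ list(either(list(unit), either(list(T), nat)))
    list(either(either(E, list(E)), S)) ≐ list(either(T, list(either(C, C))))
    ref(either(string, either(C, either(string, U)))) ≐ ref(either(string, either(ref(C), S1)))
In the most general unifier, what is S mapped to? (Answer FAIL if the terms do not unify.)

Decompose list/1: ref(ref(E)) ≐ ref(ref(nat)).
Decompose ref/1: ref(E) ≐ ref(nat).
Decompose ref/1: E ≐ nat.
Bind E := nat; substituting into the one remaining equation that mentions E gives: list(either(either(nat, list(nat)), S)) ≐ list(either(T, list(either(C, C)))).
Decompose list/1: either(U, either(A, nat)) ≐ either(list(unit), either(list(T), nat)).
Decompose either/2: U ≐ list(unit),  either(A, nat) ≐ either(list(T), nat).
Bind U := list(unit); substituting into the one remaining equation that mentions U gives: ref(either(string, either(C, either(string, list(unit))))) ≐ ref(either(string, either(ref(C), S1))).
Decompose either/2: A ≐ list(T),  nat ≐ nat.
Bind A := list(T); no other remaining equation mentions A.
Delete trivial equation nat ≐ nat.
Decompose list/1: either(either(nat, list(nat)), S) ≐ either(T, list(either(C, C))).
Decompose either/2: either(nat, list(nat)) ≐ T,  S ≐ list(either(C, C)).
Bind T := either(nat, list(nat)); no other remaining equation mentions T. Substituting into the earlier binding gives A := list(either(nat, list(nat))).
Bind S := list(either(C, C)); no other remaining equation mentions S.
Decompose ref/1: either(string, either(C, either(string, list(unit)))) ≐ either(string, either(ref(C), S1)).
Decompose either/2: string ≐ string,  either(C, either(string, list(unit))) ≐ either(ref(C), S1).
Delete trivial equation string ≐ string.
Decompose either/2: C ≐ ref(C),  either(string, list(unit)) ≐ S1.
Occurs check fails: C occurs in ref(C); the equation C ≐ ref(C) has no finite solution.

FAIL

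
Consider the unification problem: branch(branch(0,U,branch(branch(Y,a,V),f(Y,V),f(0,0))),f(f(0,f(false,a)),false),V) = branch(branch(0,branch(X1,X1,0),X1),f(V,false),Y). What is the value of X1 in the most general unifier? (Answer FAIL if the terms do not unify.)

Decompose branch/3: branch(0,U,branch(branch(Y,a,V),f(Y,V),f(0,0))) = branch(0,branch(X1,X1,0),X1),  f(f(0,f(false,a)),false) = f(V,false),  V = Y.
Decompose branch/3: 0 = 0,  U = branch(X1,X1,0),  branch(branch(Y,a,V),f(Y,V),f(0,0)) = X1.
Delete trivial equation 0 = 0.
Bind U := branch(X1,X1,0); no other remaining equation mentions U.
Bind X1 := branch(branch(Y,a,V),f(Y,V),f(0,0)); no other remaining equation mentions X1. Substituting into the earlier binding gives U := branch(branch(branch(Y,a,V),f(Y,V),f(0,0)),branch(branch(Y,a,V),f(Y,V),f(0,0)),0).
Decompose f/2: f(0,f(false,a)) = V,  false = false.
Bind V := f(0,f(false,a)); substituting into the one remaining equation that mentions V gives: f(0,f(false,a)) = Y. Substituting into the earlier bindings gives U := branch(branch(branch(Y,a,f(0,f(false,a))),f(Y,f(0,f(false,a))),f(0,0)),branch(branch(Y,a,f(0,f(false,a))),f(Y,f(0,f(false,a))),f(0,0)),0), X1 := branch(branch(Y,a,f(0,f(false,a))),f(Y,f(0,f(false,a))),f(0,0)).
Delete trivial equation false = false.
Bind Y := f(0,f(false,a)). Substituting into the earlier bindings gives U := branch(branch(branch(f(0,f(false,a)),a,f(0,f(false,a))),f(f(0,f(false,a)),f(0,f(false,a))),f(0,0)),branch(branch(f(0,f(false,a)),a,f(0,f(false,a))),f(f(0,f(false,a)),f(0,f(false,a))),f(0,0)),0), X1 := branch(branch(f(0,f(false,a)),a,f(0,f(false,a))),f(f(0,f(false,a)),f(0,f(false,a))),f(0,0)).
MGU = { U ↦ branch(branch(branch(f(0,f(false,a)),a,f(0,f(false,a))),f(f(0,f(false,a)),f(0,f(false,a))),f(0,0)),branch(branch(f(0,f(false,a)),a,f(0,f(false,a))),f(f(0,f(false,a)),f(0,f(false,a))),f(0,0)),0), X1 ↦ branch(branch(f(0,f(false,a)),a,f(0,f(false,a))),f(f(0,f(false,a)),f(0,f(false,a))),f(0,0)), V ↦ f(0,f(false,a)), Y ↦ f(0,f(false,a)) }, so X1 ↦ branch(branch(f(0,f(false,a)),a,f(0,f(false,a))),f(f(0,f(false,a)),f(0,f(false,a))),f(0,0)).

branch(branch(f(0,f(false,a)),a,f(0,f(false,a))),f(f(0,f(false,a)),f(0,f(false,a))),f(0,0))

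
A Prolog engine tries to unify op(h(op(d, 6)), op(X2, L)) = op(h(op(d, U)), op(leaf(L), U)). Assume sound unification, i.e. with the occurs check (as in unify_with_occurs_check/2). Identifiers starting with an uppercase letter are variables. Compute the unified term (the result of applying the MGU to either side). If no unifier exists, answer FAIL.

Decompose op/2: h(op(d, 6)) = h(op(d, U)),  op(X2, L) = op(leaf(L), U).
Decompose h/1: op(d, 6) = op(d, U).
Decompose op/2: d = d,  6 = U.
Delete trivial equation d = d.
Bind U := 6; substituting into the remaining equation gives: op(X2, L) = op(leaf(L), 6).
Decompose op/2: X2 = leaf(L),  L = 6.
Bind X2 := leaf(L); no other remaining equation mentions X2.
Bind L := 6. Substituting into the earlier binding gives X2 := leaf(6).
Applying the MGU to either side gives op(h(op(d, 6)), op(leaf(6), 6)).

op(h(op(d, 6)), op(leaf(6), 6))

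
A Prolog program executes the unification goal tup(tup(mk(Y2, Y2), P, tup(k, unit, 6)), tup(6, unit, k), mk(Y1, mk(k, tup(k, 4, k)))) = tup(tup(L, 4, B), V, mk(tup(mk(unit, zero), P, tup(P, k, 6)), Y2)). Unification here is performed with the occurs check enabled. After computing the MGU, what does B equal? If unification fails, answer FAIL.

Decompose tup/3: tup(mk(Y2, Y2), P, tup(k, unit, 6)) = tup(L, 4, B),  tup(6, unit, k) = V,  mk(Y1, mk(k, tup(k, 4, k))) = mk(tup(mk(unit, zero), P, tup(P, k, 6)), Y2).
Decompose tup/3: mk(Y2, Y2) = L,  P = 4,  tup(k, unit, 6) = B.
Bind L := mk(Y2, Y2); no other remaining equation mentions L.
Bind P := 4; substituting into the one remaining equation that mentions P gives: mk(Y1, mk(k, tup(k, 4, k))) = mk(tup(mk(unit, zero), 4, tup(4, k, 6)), Y2).
Bind B := tup(k, unit, 6); no other remaining equation mentions B.
Bind V := tup(6, unit, k); no other remaining equation mentions V.
Decompose mk/2: Y1 = tup(mk(unit, zero), 4, tup(4, k, 6)),  mk(k, tup(k, 4, k)) = Y2.
Bind Y1 := tup(mk(unit, zero), 4, tup(4, k, 6)); no other remaining equation mentions Y1.
Bind Y2 := mk(k, tup(k, 4, k)). Substituting into the earlier binding gives L := mk(mk(k, tup(k, 4, k)), mk(k, tup(k, 4, k))).
MGU = { L ↦ mk(mk(k, tup(k, 4, k)), mk(k, tup(k, 4, k))), P ↦ 4, B ↦ tup(k, unit, 6), V ↦ tup(6, unit, k), Y1 ↦ tup(mk(unit, zero), 4, tup(4, k, 6)), Y2 ↦ mk(k, tup(k, 4, k)) }, so B ↦ tup(k, unit, 6).

tup(k, unit, 6)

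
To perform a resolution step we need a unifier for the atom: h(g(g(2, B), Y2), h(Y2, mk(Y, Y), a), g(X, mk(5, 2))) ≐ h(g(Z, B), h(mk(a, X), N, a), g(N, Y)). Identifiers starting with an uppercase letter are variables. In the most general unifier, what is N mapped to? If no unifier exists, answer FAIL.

mk(mk(5, 2), mk(5, 2))

Decompose h/3: g(g(2, B), Y2) ≐ g(Z, B),  h(Y2, mk(Y, Y), a) ≐ h(mk(a, X), N, a),  g(X, mk(5, 2)) ≐ g(N, Y).
Decompose g/2: g(2, B) ≐ Z,  Y2 ≐ B.
Bind Z := g(2, B); no other remaining equation mentions Z.
Bind Y2 := B; substituting into the one remaining equation that mentions Y2 gives: h(B, mk(Y, Y), a) ≐ h(mk(a, X), N, a).
Decompose h/3: B ≐ mk(a, X),  mk(Y, Y) ≐ N,  a ≐ a.
Bind B := mk(a, X); no other remaining equation mentions B. Substituting into the earlier bindings gives Z := g(2, mk(a, X)), Y2 := mk(a, X).
Bind N := mk(Y, Y); substituting into the one remaining equation that mentions N gives: g(X, mk(5, 2)) ≐ g(mk(Y, Y), Y).
Delete trivial equation a ≐ a.
Decompose g/2: X ≐ mk(Y, Y),  mk(5, 2) ≐ Y.
Bind X := mk(Y, Y); no other remaining equation mentions X. Substituting into the earlier bindings gives Z := g(2, mk(a, mk(Y, Y))), Y2 := mk(a, mk(Y, Y)), B := mk(a, mk(Y, Y)).
Bind Y := mk(5, 2). Substituting into the earlier bindings gives Z := g(2, mk(a, mk(mk(5, 2), mk(5, 2)))), Y2 := mk(a, mk(mk(5, 2), mk(5, 2))), B := mk(a, mk(mk(5, 2), mk(5, 2))), N := mk(mk(5, 2), mk(5, 2)), X := mk(mk(5, 2), mk(5, 2)).
MGU = { Z ↦ g(2, mk(a, mk(mk(5, 2), mk(5, 2)))), Y2 ↦ mk(a, mk(mk(5, 2), mk(5, 2))), B ↦ mk(a, mk(mk(5, 2), mk(5, 2))), N ↦ mk(mk(5, 2), mk(5, 2)), X ↦ mk(mk(5, 2), mk(5, 2)), Y ↦ mk(5, 2) }, so N ↦ mk(mk(5, 2), mk(5, 2)).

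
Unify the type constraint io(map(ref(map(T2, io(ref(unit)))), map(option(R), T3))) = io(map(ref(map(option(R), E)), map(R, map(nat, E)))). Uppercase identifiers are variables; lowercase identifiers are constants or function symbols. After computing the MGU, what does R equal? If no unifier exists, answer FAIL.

Decompose io/1: map(ref(map(T2, io(ref(unit)))), map(option(R), T3)) = map(ref(map(option(R), E)), map(R, map(nat, E))).
Decompose map/2: ref(map(T2, io(ref(unit)))) = ref(map(option(R), E)),  map(option(R), T3) = map(R, map(nat, E)).
Decompose ref/1: map(T2, io(ref(unit))) = map(option(R), E).
Decompose map/2: T2 = option(R),  io(ref(unit)) = E.
Bind T2 := option(R); no other remaining equation mentions T2.
Bind E := io(ref(unit)); substituting into the remaining equation gives: map(option(R), T3) = map(R, map(nat, io(ref(unit)))).
Decompose map/2: option(R) = R,  T3 = map(nat, io(ref(unit))).
Occurs check fails: R occurs in option(R); the equation R = option(R) has no finite solution.

FAIL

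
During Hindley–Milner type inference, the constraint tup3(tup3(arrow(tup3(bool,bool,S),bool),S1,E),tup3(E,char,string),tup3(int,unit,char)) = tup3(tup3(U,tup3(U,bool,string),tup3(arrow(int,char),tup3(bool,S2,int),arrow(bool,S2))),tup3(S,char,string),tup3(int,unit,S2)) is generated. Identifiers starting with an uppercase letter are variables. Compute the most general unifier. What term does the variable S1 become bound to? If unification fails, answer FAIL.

tup3(arrow(tup3(bool,bool,tup3(arrow(int,char),tup3(bool,char,int),arrow(bool,char))),bool),bool,string)

Decompose tup3/3: tup3(arrow(tup3(bool,bool,S),bool),S1,E) = tup3(U,tup3(U,bool,string),tup3(arrow(int,char),tup3(bool,S2,int),arrow(bool,S2))),  tup3(E,char,string) = tup3(S,char,string),  tup3(int,unit,char) = tup3(int,unit,S2).
Decompose tup3/3: arrow(tup3(bool,bool,S),bool) = U,  S1 = tup3(U,bool,string),  E = tup3(arrow(int,char),tup3(bool,S2,int),arrow(bool,S2)).
Bind U := arrow(tup3(bool,bool,S),bool); substituting into the one remaining equation that mentions U gives: S1 = tup3(arrow(tup3(bool,bool,S),bool),bool,string).
Bind S1 := tup3(arrow(tup3(bool,bool,S),bool),bool,string); no other remaining equation mentions S1.
Bind E := tup3(arrow(int,char),tup3(bool,S2,int),arrow(bool,S2)); substituting into the one remaining equation that mentions E gives: tup3(tup3(arrow(int,char),tup3(bool,S2,int),arrow(bool,S2)),char,string) = tup3(S,char,string).
Decompose tup3/3: tup3(arrow(int,char),tup3(bool,S2,int),arrow(bool,S2)) = S,  char = char,  string = string.
Bind S := tup3(arrow(int,char),tup3(bool,S2,int),arrow(bool,S2)); no other remaining equation mentions S. Substituting into the earlier bindings gives U := arrow(tup3(bool,bool,tup3(arrow(int,char),tup3(bool,S2,int),arrow(bool,S2))),bool), S1 := tup3(arrow(tup3(bool,bool,tup3(arrow(int,char),tup3(bool,S2,int),arrow(bool,S2))),bool),bool,string).
Delete trivial equation char = char.
Delete trivial equation string = string.
Decompose tup3/3: int = int,  unit = unit,  char = S2.
Delete trivial equation int = int.
Delete trivial equation unit = unit.
Bind S2 := char. Substituting into the earlier bindings gives U := arrow(tup3(bool,bool,tup3(arrow(int,char),tup3(bool,char,int),arrow(bool,char))),bool), S1 := tup3(arrow(tup3(bool,bool,tup3(arrow(int,char),tup3(bool,char,int),arrow(bool,char))),bool),bool,string), E := tup3(arrow(int,char),tup3(bool,char,int),arrow(bool,char)), S := tup3(arrow(int,char),tup3(bool,char,int),arrow(bool,char)).
MGU = { U -> arrow(tup3(bool,bool,tup3(arrow(int,char),tup3(bool,char,int),arrow(bool,char))),bool), S1 -> tup3(arrow(tup3(bool,bool,tup3(arrow(int,char),tup3(bool,char,int),arrow(bool,char))),bool),bool,string), E -> tup3(arrow(int,char),tup3(bool,char,int),arrow(bool,char)), S -> tup3(arrow(int,char),tup3(bool,char,int),arrow(bool,char)), S2 -> char }, so S1 -> tup3(arrow(tup3(bool,bool,tup3(arrow(int,char),tup3(bool,char,int),arrow(bool,char))),bool),bool,string).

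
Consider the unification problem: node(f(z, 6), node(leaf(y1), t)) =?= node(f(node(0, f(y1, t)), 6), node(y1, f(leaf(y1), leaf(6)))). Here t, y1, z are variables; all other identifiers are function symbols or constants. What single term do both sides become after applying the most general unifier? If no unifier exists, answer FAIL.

Decompose node/2: f(z, 6) =?= f(node(0, f(y1, t)), 6),  node(leaf(y1), t) =?= node(y1, f(leaf(y1), leaf(6))).
Decompose f/2: z =?= node(0, f(y1, t)),  6 =?= 6.
Bind z := node(0, f(y1, t)); no other remaining equation mentions z.
Delete trivial equation 6 =?= 6.
Decompose node/2: leaf(y1) =?= y1,  t =?= f(leaf(y1), leaf(6)).
Occurs check fails: y1 occurs in leaf(y1); the equation y1 =?= leaf(y1) has no finite solution.

FAIL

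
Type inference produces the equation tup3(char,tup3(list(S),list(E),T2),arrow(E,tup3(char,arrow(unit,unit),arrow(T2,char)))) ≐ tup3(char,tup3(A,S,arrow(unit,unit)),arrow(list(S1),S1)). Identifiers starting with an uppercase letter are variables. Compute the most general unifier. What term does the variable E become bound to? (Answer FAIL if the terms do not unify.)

list(tup3(char,arrow(unit,unit),arrow(arrow(unit,unit),char)))

Decompose tup3/3: char ≐ char,  tup3(list(S),list(E),T2) ≐ tup3(A,S,arrow(unit,unit)),  arrow(E,tup3(char,arrow(unit,unit),arrow(T2,char))) ≐ arrow(list(S1),S1).
Delete trivial equation char ≐ char.
Decompose tup3/3: list(S) ≐ A,  list(E) ≐ S,  T2 ≐ arrow(unit,unit).
Bind A := list(S); no other remaining equation mentions A.
Bind S := list(E); no other remaining equation mentions S. Substituting into the earlier binding gives A := list(list(E)).
Bind T2 := arrow(unit,unit); substituting into the remaining equation gives: arrow(E,tup3(char,arrow(unit,unit),arrow(arrow(unit,unit),char))) ≐ arrow(list(S1),S1).
Decompose arrow/2: E ≐ list(S1),  tup3(char,arrow(unit,unit),arrow(arrow(unit,unit),char)) ≐ S1.
Bind E := list(S1); no other remaining equation mentions E. Substituting into the earlier bindings gives A := list(list(list(S1))), S := list(list(S1)).
Bind S1 := tup3(char,arrow(unit,unit),arrow(arrow(unit,unit),char)). Substituting into the earlier bindings gives A := list(list(list(tup3(char,arrow(unit,unit),arrow(arrow(unit,unit),char))))), S := list(list(tup3(char,arrow(unit,unit),arrow(arrow(unit,unit),char)))), E := list(tup3(char,arrow(unit,unit),arrow(arrow(unit,unit),char))).
MGU = { A -> list(list(list(tup3(char,arrow(unit,unit),arrow(arrow(unit,unit),char))))), S -> list(list(tup3(char,arrow(unit,unit),arrow(arrow(unit,unit),char)))), T2 -> arrow(unit,unit), E -> list(tup3(char,arrow(unit,unit),arrow(arrow(unit,unit),char))), S1 -> tup3(char,arrow(unit,unit),arrow(arrow(unit,unit),char)) }, so E -> list(tup3(char,arrow(unit,unit),arrow(arrow(unit,unit),char))).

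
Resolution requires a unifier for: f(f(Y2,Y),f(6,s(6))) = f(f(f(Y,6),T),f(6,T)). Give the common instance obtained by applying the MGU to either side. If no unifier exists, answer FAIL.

Decompose f/2: f(Y2,Y) = f(f(Y,6),T),  f(6,s(6)) = f(6,T).
Decompose f/2: Y2 = f(Y,6),  Y = T.
Bind Y2 := f(Y,6); no other remaining equation mentions Y2.
Bind Y := T; no other remaining equation mentions Y. Substituting into the earlier binding gives Y2 := f(T,6).
Decompose f/2: 6 = 6,  s(6) = T.
Delete trivial equation 6 = 6.
Bind T := s(6). Substituting into the earlier bindings gives Y2 := f(s(6),6), Y := s(6).
Applying the MGU to either side gives f(f(f(s(6),6),s(6)),f(6,s(6))).

f(f(f(s(6),6),s(6)),f(6,s(6)))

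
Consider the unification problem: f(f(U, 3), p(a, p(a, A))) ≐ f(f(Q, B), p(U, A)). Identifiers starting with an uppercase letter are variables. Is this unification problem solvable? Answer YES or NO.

NO

Decompose f/2: f(U, 3) ≐ f(Q, B),  p(a, p(a, A)) ≐ p(U, A).
Decompose f/2: U ≐ Q,  3 ≐ B.
Bind U := Q; substituting into the one remaining equation that mentions U gives: p(a, p(a, A)) ≐ p(Q, A).
Bind B := 3; no other remaining equation mentions B.
Decompose p/2: a ≐ Q,  p(a, A) ≐ A.
Bind Q := a; no other remaining equation mentions Q. Substituting into the earlier binding gives U := a.
Occurs check fails: A occurs in p(a, A); the equation A ≐ p(a, A) has no finite solution.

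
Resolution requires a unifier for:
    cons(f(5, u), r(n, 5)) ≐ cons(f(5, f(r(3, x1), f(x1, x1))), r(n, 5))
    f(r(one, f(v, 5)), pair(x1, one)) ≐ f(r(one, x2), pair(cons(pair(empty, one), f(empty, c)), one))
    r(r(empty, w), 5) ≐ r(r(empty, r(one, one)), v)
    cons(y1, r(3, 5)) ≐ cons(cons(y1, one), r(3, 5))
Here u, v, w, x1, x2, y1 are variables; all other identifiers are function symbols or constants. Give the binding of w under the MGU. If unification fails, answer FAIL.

Decompose cons/2: f(5, u) ≐ f(5, f(r(3, x1), f(x1, x1))),  r(n, 5) ≐ r(n, 5).
Decompose f/2: 5 ≐ 5,  u ≐ f(r(3, x1), f(x1, x1)).
Delete trivial equation 5 ≐ 5.
Bind u := f(r(3, x1), f(x1, x1)); no other remaining equation mentions u.
Delete trivial equation r(n, 5) ≐ r(n, 5).
Decompose f/2: r(one, f(v, 5)) ≐ r(one, x2),  pair(x1, one) ≐ pair(cons(pair(empty, one), f(empty, c)), one).
Decompose r/2: one ≐ one,  f(v, 5) ≐ x2.
Delete trivial equation one ≐ one.
Bind x2 := f(v, 5); no other remaining equation mentions x2.
Decompose pair/2: x1 ≐ cons(pair(empty, one), f(empty, c)),  one ≐ one.
Bind x1 := cons(pair(empty, one), f(empty, c)); no other remaining equation mentions x1. Substituting into the earlier binding gives u := f(r(3, cons(pair(empty, one), f(empty, c))), f(cons(pair(empty, one), f(empty, c)), cons(pair(empty, one), f(empty, c)))).
Delete trivial equation one ≐ one.
Decompose r/2: r(empty, w) ≐ r(empty, r(one, one)),  5 ≐ v.
Decompose r/2: empty ≐ empty,  w ≐ r(one, one).
Delete trivial equation empty ≐ empty.
Bind w := r(one, one); no other remaining equation mentions w.
Bind v := 5; no other remaining equation mentions v. Substituting into the earlier binding gives x2 := f(5, 5).
Decompose cons/2: y1 ≐ cons(y1, one),  r(3, 5) ≐ r(3, 5).
Occurs check fails: y1 occurs in cons(y1, one); the equation y1 ≐ cons(y1, one) has no finite solution.

FAIL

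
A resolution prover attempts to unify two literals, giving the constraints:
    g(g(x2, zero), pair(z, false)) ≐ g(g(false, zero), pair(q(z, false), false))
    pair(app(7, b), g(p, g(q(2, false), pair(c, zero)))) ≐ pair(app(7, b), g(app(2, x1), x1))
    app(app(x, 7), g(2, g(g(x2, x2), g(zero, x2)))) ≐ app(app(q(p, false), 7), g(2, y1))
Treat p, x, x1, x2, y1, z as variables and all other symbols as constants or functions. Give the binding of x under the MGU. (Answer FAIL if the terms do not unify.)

FAIL

Decompose g/2: g(x2, zero) ≐ g(false, zero),  pair(z, false) ≐ pair(q(z, false), false).
Decompose g/2: x2 ≐ false,  zero ≐ zero.
Bind x2 := false; substituting into the one remaining equation that mentions x2 gives: app(app(x, 7), g(2, g(g(false, false), g(zero, false)))) ≐ app(app(q(p, false), 7), g(2, y1)).
Delete trivial equation zero ≐ zero.
Decompose pair/2: z ≐ q(z, false),  false ≐ false.
Occurs check fails: z occurs in q(z, false); the equation z ≐ q(z, false) has no finite solution.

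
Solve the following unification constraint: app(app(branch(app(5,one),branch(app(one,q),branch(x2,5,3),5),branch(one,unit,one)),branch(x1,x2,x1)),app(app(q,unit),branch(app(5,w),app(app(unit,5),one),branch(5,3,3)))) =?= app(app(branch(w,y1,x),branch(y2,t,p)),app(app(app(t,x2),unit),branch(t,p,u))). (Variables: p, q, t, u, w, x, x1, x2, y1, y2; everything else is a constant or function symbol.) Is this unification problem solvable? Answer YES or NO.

Decompose app/2: app(branch(app(5,one),branch(app(one,q),branch(x2,5,3),5),branch(one,unit,one)),branch(x1,x2,x1)) =?= app(branch(w,y1,x),branch(y2,t,p)),  app(app(q,unit),branch(app(5,w),app(app(unit,5),one),branch(5,3,3))) =?= app(app(app(t,x2),unit),branch(t,p,u)).
Decompose app/2: branch(app(5,one),branch(app(one,q),branch(x2,5,3),5),branch(one,unit,one)) =?= branch(w,y1,x),  branch(x1,x2,x1) =?= branch(y2,t,p).
Decompose branch/3: app(5,one) =?= w,  branch(app(one,q),branch(x2,5,3),5) =?= y1,  branch(one,unit,one) =?= x.
Bind w := app(5,one); substituting into the one remaining equation that mentions w gives: app(app(q,unit),branch(app(5,app(5,one)),app(app(unit,5),one),branch(5,3,3))) =?= app(app(app(t,x2),unit),branch(t,p,u)).
Bind y1 := branch(app(one,q),branch(x2,5,3),5); no other remaining equation mentions y1.
Bind x := branch(one,unit,one); no other remaining equation mentions x.
Decompose branch/3: x1 =?= y2,  x2 =?= t,  x1 =?= p.
Bind x1 := y2; substituting into the one remaining equation that mentions x1 gives: y2 =?= p.
Bind x2 := t; substituting into the one remaining equation that mentions x2 gives: app(app(q,unit),branch(app(5,app(5,one)),app(app(unit,5),one),branch(5,3,3))) =?= app(app(app(t,t),unit),branch(t,p,u)). Substituting into the earlier binding gives y1 := branch(app(one,q),branch(t,5,3),5).
Bind y2 := p; no other remaining equation mentions y2. Substituting into the earlier binding gives x1 := p.
Decompose app/2: app(q,unit) =?= app(app(t,t),unit),  branch(app(5,app(5,one)),app(app(unit,5),one),branch(5,3,3)) =?= branch(t,p,u).
Decompose app/2: q =?= app(t,t),  unit =?= unit.
Bind q := app(t,t); no other remaining equation mentions q. Substituting into the earlier binding gives y1 := branch(app(one,app(t,t)),branch(t,5,3),5).
Delete trivial equation unit =?= unit.
Decompose branch/3: app(5,app(5,one)) =?= t,  app(app(unit,5),one) =?= p,  branch(5,3,3) =?= u.
Bind t := app(5,app(5,one)); no other remaining equation mentions t. Substituting into the earlier bindings gives y1 := branch(app(one,app(app(5,app(5,one)),app(5,app(5,one)))),branch(app(5,app(5,one)),5,3),5), x2 := app(5,app(5,one)), q := app(app(5,app(5,one)),app(5,app(5,one))).
Bind p := app(app(unit,5),one); no other remaining equation mentions p. Substituting into the earlier bindings gives x1 := app(app(unit,5),one), y2 := app(app(unit,5),one).
Bind u := branch(5,3,3).
No equations remain and no clash or occurs-check failure arose, so a unifier exists.

YES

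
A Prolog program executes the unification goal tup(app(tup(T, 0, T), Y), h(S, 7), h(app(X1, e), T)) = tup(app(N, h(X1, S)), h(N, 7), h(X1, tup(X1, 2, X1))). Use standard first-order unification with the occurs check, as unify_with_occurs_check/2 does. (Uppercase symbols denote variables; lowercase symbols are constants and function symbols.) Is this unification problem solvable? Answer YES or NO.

NO

Decompose tup/3: app(tup(T, 0, T), Y) = app(N, h(X1, S)),  h(S, 7) = h(N, 7),  h(app(X1, e), T) = h(X1, tup(X1, 2, X1)).
Decompose app/2: tup(T, 0, T) = N,  Y = h(X1, S).
Bind N := tup(T, 0, T); substituting into the one remaining equation that mentions N gives: h(S, 7) = h(tup(T, 0, T), 7).
Bind Y := h(X1, S); no other remaining equation mentions Y.
Decompose h/2: S = tup(T, 0, T),  7 = 7.
Bind S := tup(T, 0, T); no other remaining equation mentions S. Substituting into the earlier binding gives Y := h(X1, tup(T, 0, T)).
Delete trivial equation 7 = 7.
Decompose h/2: app(X1, e) = X1,  T = tup(X1, 2, X1).
Occurs check fails: X1 occurs in app(X1, e); the equation X1 = app(X1, e) has no finite solution.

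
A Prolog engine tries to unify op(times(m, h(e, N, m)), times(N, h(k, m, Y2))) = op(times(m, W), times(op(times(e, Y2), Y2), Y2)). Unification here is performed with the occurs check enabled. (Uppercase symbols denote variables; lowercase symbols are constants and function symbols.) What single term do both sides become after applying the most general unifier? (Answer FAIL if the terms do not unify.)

FAIL

Decompose op/2: times(m, h(e, N, m)) = times(m, W),  times(N, h(k, m, Y2)) = times(op(times(e, Y2), Y2), Y2).
Decompose times/2: m = m,  h(e, N, m) = W.
Delete trivial equation m = m.
Bind W := h(e, N, m); no other remaining equation mentions W.
Decompose times/2: N = op(times(e, Y2), Y2),  h(k, m, Y2) = Y2.
Bind N := op(times(e, Y2), Y2); no other remaining equation mentions N. Substituting into the earlier binding gives W := h(e, op(times(e, Y2), Y2), m).
Occurs check fails: Y2 occurs in h(k, m, Y2); the equation Y2 = h(k, m, Y2) has no finite solution.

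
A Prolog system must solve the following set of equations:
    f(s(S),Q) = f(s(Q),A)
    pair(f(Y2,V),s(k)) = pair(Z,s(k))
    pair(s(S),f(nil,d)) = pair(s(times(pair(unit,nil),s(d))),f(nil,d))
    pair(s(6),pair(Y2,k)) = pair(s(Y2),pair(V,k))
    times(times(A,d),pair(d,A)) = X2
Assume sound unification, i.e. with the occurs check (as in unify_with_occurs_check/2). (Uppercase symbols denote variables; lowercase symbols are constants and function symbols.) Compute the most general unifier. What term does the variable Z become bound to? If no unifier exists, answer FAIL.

Decompose f/2: s(S) = s(Q),  Q = A.
Decompose s/1: S = Q.
Bind S := Q; substituting into the one remaining equation that mentions S gives: pair(s(Q),f(nil,d)) = pair(s(times(pair(unit,nil),s(d))),f(nil,d)).
Bind Q := A; substituting into the one remaining equation that mentions Q gives: pair(s(A),f(nil,d)) = pair(s(times(pair(unit,nil),s(d))),f(nil,d)). Substituting into the earlier binding gives S := A.
Decompose pair/2: f(Y2,V) = Z,  s(k) = s(k).
Bind Z := f(Y2,V); no other remaining equation mentions Z.
Delete trivial equation s(k) = s(k).
Decompose pair/2: s(A) = s(times(pair(unit,nil),s(d))),  f(nil,d) = f(nil,d).
Decompose s/1: A = times(pair(unit,nil),s(d)).
Bind A := times(pair(unit,nil),s(d)); substituting into the one remaining equation that mentions A gives: times(times(times(pair(unit,nil),s(d)),d),pair(d,times(pair(unit,nil),s(d)))) = X2. Substituting into the earlier bindings gives S := times(pair(unit,nil),s(d)), Q := times(pair(unit,nil),s(d)).
Delete trivial equation f(nil,d) = f(nil,d).
Decompose pair/2: s(6) = s(Y2),  pair(Y2,k) = pair(V,k).
Decompose s/1: 6 = Y2.
Bind Y2 := 6; substituting into the one remaining equation that mentions Y2 gives: pair(6,k) = pair(V,k). Substituting into the earlier binding gives Z := f(6,V).
Decompose pair/2: 6 = V,  k = k.
Bind V := 6; no other remaining equation mentions V. Substituting into the earlier binding gives Z := f(6,6).
Delete trivial equation k = k.
Bind X2 := times(times(times(pair(unit,nil),s(d)),d),pair(d,times(pair(unit,nil),s(d)))).
MGU = { S = times(pair(unit,nil),s(d)), Q = times(pair(unit,nil),s(d)), Z = f(6,6), A = times(pair(unit,nil),s(d)), Y2 = 6, V = 6, X2 = times(times(times(pair(unit,nil),s(d)),d),pair(d,times(pair(unit,nil),s(d)))) }, so Z = f(6,6).

f(6,6)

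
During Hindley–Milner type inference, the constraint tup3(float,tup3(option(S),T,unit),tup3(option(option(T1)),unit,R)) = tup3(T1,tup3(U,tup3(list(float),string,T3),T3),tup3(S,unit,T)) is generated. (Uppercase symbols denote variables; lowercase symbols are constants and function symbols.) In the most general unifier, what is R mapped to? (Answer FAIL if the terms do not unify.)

Decompose tup3/3: float = T1,  tup3(option(S),T,unit) = tup3(U,tup3(list(float),string,T3),T3),  tup3(option(option(T1)),unit,R) = tup3(S,unit,T).
Bind T1 := float; substituting into the one remaining equation that mentions T1 gives: tup3(option(option(float)),unit,R) = tup3(S,unit,T).
Decompose tup3/3: option(S) = U,  T = tup3(list(float),string,T3),  unit = T3.
Bind U := option(S); no other remaining equation mentions U.
Bind T := tup3(list(float),string,T3); substituting into the one remaining equation that mentions T gives: tup3(option(option(float)),unit,R) = tup3(S,unit,tup3(list(float),string,T3)).
Bind T3 := unit; substituting into the remaining equation gives: tup3(option(option(float)),unit,R) = tup3(S,unit,tup3(list(float),string,unit)). Substituting into the earlier binding gives T := tup3(list(float),string,unit).
Decompose tup3/3: option(option(float)) = S,  unit = unit,  R = tup3(list(float),string,unit).
Bind S := option(option(float)); no other remaining equation mentions S. Substituting into the earlier binding gives U := option(option(option(float))).
Delete trivial equation unit = unit.
Bind R := tup3(list(float),string,unit).
MGU = { T1 -> float, U -> option(option(option(float))), T -> tup3(list(float),string,unit), T3 -> unit, S -> option(option(float)), R -> tup3(list(float),string,unit) }, so R -> tup3(list(float),string,unit).

tup3(list(float),string,unit)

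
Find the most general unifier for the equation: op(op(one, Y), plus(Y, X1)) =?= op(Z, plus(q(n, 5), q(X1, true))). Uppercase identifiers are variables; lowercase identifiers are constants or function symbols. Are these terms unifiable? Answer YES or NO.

NO

Decompose op/2: op(one, Y) =?= Z,  plus(Y, X1) =?= plus(q(n, 5), q(X1, true)).
Bind Z := op(one, Y); no other remaining equation mentions Z.
Decompose plus/2: Y =?= q(n, 5),  X1 =?= q(X1, true).
Bind Y := q(n, 5); no other remaining equation mentions Y. Substituting into the earlier binding gives Z := op(one, q(n, 5)).
Occurs check fails: X1 occurs in q(X1, true); the equation X1 =?= q(X1, true) has no finite solution.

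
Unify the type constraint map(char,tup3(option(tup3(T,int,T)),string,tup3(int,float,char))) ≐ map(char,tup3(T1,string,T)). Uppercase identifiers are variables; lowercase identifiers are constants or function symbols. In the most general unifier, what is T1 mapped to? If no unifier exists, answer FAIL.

option(tup3(tup3(int,float,char),int,tup3(int,float,char)))

Decompose map/2: char ≐ char,  tup3(option(tup3(T,int,T)),string,tup3(int,float,char)) ≐ tup3(T1,string,T).
Delete trivial equation char ≐ char.
Decompose tup3/3: option(tup3(T,int,T)) ≐ T1,  string ≐ string,  tup3(int,float,char) ≐ T.
Bind T1 := option(tup3(T,int,T)); no other remaining equation mentions T1.
Delete trivial equation string ≐ string.
Bind T := tup3(int,float,char). Substituting into the earlier binding gives T1 := option(tup3(tup3(int,float,char),int,tup3(int,float,char))).
MGU = { T1 ↦ option(tup3(tup3(int,float,char),int,tup3(int,float,char))), T ↦ tup3(int,float,char) }, so T1 ↦ option(tup3(tup3(int,float,char),int,tup3(int,float,char))).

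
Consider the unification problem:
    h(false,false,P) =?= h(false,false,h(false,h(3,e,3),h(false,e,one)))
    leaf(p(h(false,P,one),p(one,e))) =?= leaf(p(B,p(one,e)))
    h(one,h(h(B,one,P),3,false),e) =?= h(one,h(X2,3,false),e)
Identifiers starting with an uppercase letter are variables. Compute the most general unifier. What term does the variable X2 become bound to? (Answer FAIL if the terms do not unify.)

Decompose h/3: false =?= false,  false =?= false,  P =?= h(false,h(3,e,3),h(false,e,one)).
Delete trivial equation false =?= false.
Delete trivial equation false =?= false.
Bind P := h(false,h(3,e,3),h(false,e,one)); substituting into the remaining equations gives: leaf(p(h(false,h(false,h(3,e,3),h(false,e,one)),one),p(one,e))) =?= leaf(p(B,p(one,e))),  h(one,h(h(B,one,h(false,h(3,e,3),h(false,e,one))),3,false),e) =?= h(one,h(X2,3,false),e).
Decompose leaf/1: p(h(false,h(false,h(3,e,3),h(false,e,one)),one),p(one,e)) =?= p(B,p(one,e)).
Decompose p/2: h(false,h(false,h(3,e,3),h(false,e,one)),one) =?= B,  p(one,e) =?= p(one,e).
Bind B := h(false,h(false,h(3,e,3),h(false,e,one)),one); substituting into the one remaining equation that mentions B gives: h(one,h(h(h(false,h(false,h(3,e,3),h(false,e,one)),one),one,h(false,h(3,e,3),h(false,e,one))),3,false),e) =?= h(one,h(X2,3,false),e).
Delete trivial equation p(one,e) =?= p(one,e).
Decompose h/3: one =?= one,  h(h(h(false,h(false,h(3,e,3),h(false,e,one)),one),one,h(false,h(3,e,3),h(false,e,one))),3,false) =?= h(X2,3,false),  e =?= e.
Delete trivial equation one =?= one.
Decompose h/3: h(h(false,h(false,h(3,e,3),h(false,e,one)),one),one,h(false,h(3,e,3),h(false,e,one))) =?= X2,  3 =?= 3,  false =?= false.
Bind X2 := h(h(false,h(false,h(3,e,3),h(false,e,one)),one),one,h(false,h(3,e,3),h(false,e,one))); no other remaining equation mentions X2.
Delete trivial equation 3 =?= 3.
Delete trivial equation false =?= false.
Delete trivial equation e =?= e.
MGU = { P ↦ h(false,h(3,e,3),h(false,e,one)), B ↦ h(false,h(false,h(3,e,3),h(false,e,one)),one), X2 ↦ h(h(false,h(false,h(3,e,3),h(false,e,one)),one),one,h(false,h(3,e,3),h(false,e,one))) }, so X2 ↦ h(h(false,h(false,h(3,e,3),h(false,e,one)),one),one,h(false,h(3,e,3),h(false,e,one))).

h(h(false,h(false,h(3,e,3),h(false,e,one)),one),one,h(false,h(3,e,3),h(false,e,one)))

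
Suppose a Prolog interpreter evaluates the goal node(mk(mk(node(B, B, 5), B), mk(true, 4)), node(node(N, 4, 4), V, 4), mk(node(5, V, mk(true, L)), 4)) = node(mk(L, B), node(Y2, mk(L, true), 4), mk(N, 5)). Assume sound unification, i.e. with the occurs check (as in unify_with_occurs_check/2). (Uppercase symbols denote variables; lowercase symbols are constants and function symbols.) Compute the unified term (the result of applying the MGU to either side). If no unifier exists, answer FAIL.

Decompose node/3: mk(mk(node(B, B, 5), B), mk(true, 4)) = mk(L, B),  node(node(N, 4, 4), V, 4) = node(Y2, mk(L, true), 4),  mk(node(5, V, mk(true, L)), 4) = mk(N, 5).
Decompose mk/2: mk(node(B, B, 5), B) = L,  mk(true, 4) = B.
Bind L := mk(node(B, B, 5), B); substituting into the 2 remaining equations that mention L gives: node(node(N, 4, 4), V, 4) = node(Y2, mk(mk(node(B, B, 5), B), true), 4),  mk(node(5, V, mk(true, mk(node(B, B, 5), B))), 4) = mk(N, 5).
Bind B := mk(true, 4); substituting into the remaining equations gives: node(node(N, 4, 4), V, 4) = node(Y2, mk(mk(node(mk(true, 4), mk(true, 4), 5), mk(true, 4)), true), 4),  mk(node(5, V, mk(true, mk(node(mk(true, 4), mk(true, 4), 5), mk(true, 4)))), 4) = mk(N, 5). Substituting into the earlier binding gives L := mk(node(mk(true, 4), mk(true, 4), 5), mk(true, 4)).
Decompose node/3: node(N, 4, 4) = Y2,  V = mk(mk(node(mk(true, 4), mk(true, 4), 5), mk(true, 4)), true),  4 = 4.
Bind Y2 := node(N, 4, 4); no other remaining equation mentions Y2.
Bind V := mk(mk(node(mk(true, 4), mk(true, 4), 5), mk(true, 4)), true); substituting into the one remaining equation that mentions V gives: mk(node(5, mk(mk(node(mk(true, 4), mk(true, 4), 5), mk(true, 4)), true), mk(true, mk(node(mk(true, 4), mk(true, 4), 5), mk(true, 4)))), 4) = mk(N, 5).
Delete trivial equation 4 = 4.
Decompose mk/2: node(5, mk(mk(node(mk(true, 4), mk(true, 4), 5), mk(true, 4)), true), mk(true, mk(node(mk(true, 4), mk(true, 4), 5), mk(true, 4)))) = N,  4 = 5.
Bind N := node(5, mk(mk(node(mk(true, 4), mk(true, 4), 5), mk(true, 4)), true), mk(true, mk(node(mk(true, 4), mk(true, 4), 5), mk(true, 4)))); no other remaining equation mentions N. Substituting into the earlier binding gives Y2 := node(node(5, mk(mk(node(mk(true, 4), mk(true, 4), 5), mk(true, 4)), true), mk(true, mk(node(mk(true, 4), mk(true, 4), 5), mk(true, 4)))), 4, 4).
Clash: constants 4 and 5 differ; no unifier exists.

FAIL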